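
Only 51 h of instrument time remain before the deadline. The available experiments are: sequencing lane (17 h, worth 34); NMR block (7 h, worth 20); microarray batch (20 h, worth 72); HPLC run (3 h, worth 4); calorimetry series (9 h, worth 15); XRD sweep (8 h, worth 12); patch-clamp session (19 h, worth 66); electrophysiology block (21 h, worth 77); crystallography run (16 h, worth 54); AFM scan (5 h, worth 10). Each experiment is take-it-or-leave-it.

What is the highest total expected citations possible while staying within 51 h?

Best packing: NMR block + microarray batch + HPLC run + electrophysiology block — 51 h, 173 total.

173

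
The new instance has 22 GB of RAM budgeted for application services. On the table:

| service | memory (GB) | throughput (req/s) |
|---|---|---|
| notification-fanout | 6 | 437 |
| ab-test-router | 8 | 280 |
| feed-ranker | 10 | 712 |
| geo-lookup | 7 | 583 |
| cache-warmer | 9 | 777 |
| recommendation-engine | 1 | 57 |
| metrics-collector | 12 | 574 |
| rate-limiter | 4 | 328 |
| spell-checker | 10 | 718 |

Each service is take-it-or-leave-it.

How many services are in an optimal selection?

3

The maximum throughput within 22 GB is 1797.
One optimal bundle: notification-fanout + geo-lookup + cache-warmer (22 GB).
Any selection reaching 1797 contains exactly 3 services.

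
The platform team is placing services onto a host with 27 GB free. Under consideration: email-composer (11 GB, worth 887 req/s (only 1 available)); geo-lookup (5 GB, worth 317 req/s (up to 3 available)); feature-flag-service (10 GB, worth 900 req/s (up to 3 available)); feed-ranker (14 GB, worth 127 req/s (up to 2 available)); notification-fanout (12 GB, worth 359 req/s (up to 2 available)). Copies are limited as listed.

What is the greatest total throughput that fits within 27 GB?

2117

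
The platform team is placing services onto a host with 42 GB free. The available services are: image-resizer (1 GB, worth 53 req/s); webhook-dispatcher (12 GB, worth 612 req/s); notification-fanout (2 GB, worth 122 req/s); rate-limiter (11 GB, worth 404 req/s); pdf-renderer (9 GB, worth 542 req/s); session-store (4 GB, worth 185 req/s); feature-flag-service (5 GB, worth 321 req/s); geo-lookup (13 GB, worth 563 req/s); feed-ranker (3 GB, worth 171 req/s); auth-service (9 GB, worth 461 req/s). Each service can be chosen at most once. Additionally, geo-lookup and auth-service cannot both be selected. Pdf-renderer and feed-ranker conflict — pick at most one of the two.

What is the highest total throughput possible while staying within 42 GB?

2296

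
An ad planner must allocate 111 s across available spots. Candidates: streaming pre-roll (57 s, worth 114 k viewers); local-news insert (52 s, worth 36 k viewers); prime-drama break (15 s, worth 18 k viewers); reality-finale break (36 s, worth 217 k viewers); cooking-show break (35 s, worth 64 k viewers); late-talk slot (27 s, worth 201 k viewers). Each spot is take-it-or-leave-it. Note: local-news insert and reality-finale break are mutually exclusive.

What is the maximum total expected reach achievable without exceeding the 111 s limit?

Taking reality-finale break + cooking-show break + late-talk slot: 98 s used, 482 in expected reach.

482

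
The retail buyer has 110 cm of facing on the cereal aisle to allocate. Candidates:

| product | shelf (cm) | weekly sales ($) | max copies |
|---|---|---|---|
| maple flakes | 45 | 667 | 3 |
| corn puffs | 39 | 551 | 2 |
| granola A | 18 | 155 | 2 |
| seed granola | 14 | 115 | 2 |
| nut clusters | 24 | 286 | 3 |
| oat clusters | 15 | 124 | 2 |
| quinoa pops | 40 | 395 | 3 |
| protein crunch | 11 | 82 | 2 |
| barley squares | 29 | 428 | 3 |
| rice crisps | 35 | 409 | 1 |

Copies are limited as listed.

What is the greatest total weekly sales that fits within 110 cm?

1530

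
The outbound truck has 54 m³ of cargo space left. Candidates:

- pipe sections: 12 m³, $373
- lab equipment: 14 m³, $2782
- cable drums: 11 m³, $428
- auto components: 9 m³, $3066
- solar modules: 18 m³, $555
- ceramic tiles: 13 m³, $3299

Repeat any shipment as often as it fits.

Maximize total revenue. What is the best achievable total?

6×auto components uses 54 of the 54 m³ and totals 18396.
No other feasible combination exceeds 18396.

18396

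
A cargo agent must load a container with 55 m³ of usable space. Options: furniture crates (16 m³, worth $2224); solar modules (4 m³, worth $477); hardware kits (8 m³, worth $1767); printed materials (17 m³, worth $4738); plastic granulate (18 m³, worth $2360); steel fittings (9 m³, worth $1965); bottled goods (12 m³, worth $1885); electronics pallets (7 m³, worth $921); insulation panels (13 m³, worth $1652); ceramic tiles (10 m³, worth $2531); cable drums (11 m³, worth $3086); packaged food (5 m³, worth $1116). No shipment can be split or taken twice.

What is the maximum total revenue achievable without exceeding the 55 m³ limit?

14087

Density check — cable drums 280.55, printed materials 278.71, ceramic tiles 253.10 are the best per m³.
Greedy by ratio would take solar modules + hardware kits + printed materials + ceramic tiles + cable drums + packaged food: 55 m³ used, total 13715.
The 9 m³ tied up in solar modules and packaged food is better spent on steel fittings — total rises to 14087 (55 m³).
Every other selection either busts 55 m³ or fails to beat 14087.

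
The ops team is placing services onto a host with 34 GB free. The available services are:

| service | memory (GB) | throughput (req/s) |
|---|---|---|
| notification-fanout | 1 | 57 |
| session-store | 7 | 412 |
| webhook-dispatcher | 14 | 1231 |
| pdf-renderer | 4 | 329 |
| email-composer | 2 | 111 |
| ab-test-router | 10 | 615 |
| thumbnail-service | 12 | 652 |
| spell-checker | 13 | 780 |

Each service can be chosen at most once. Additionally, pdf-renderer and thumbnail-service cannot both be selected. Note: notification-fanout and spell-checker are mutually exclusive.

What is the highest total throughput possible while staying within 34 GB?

2451

Taking the top-ratio services first gives notification-fanout + webhook-dispatcher + pdf-renderer + email-composer + ab-test-router for 2343 (31 GB).
The 11 GB tied up in notification-fanout and ab-test-router is better spent on spell-checker — total rises to 2451 (33 GB).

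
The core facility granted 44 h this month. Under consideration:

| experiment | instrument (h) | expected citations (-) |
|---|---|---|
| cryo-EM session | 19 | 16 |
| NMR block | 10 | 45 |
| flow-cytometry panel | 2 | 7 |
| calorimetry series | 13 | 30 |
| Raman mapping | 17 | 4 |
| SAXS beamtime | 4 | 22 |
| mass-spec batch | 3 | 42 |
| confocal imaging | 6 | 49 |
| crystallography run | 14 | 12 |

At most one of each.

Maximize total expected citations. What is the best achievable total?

195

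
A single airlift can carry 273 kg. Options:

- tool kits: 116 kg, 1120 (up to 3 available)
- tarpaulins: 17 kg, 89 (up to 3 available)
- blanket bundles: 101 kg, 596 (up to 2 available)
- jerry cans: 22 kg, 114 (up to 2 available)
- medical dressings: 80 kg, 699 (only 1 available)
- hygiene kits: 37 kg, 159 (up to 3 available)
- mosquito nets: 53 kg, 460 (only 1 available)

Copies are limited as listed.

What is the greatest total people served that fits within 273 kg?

2443

A density-first pass picks 2×tool kits + 2×tarpaulins — 2418 at 266 kg.
The 17 kg tied up in tarpaulins is better spent on jerry cans — total rises to 2443 (271 kg).
The spare 2 kg is too small for any remaining supply, and no exchange beats 2443.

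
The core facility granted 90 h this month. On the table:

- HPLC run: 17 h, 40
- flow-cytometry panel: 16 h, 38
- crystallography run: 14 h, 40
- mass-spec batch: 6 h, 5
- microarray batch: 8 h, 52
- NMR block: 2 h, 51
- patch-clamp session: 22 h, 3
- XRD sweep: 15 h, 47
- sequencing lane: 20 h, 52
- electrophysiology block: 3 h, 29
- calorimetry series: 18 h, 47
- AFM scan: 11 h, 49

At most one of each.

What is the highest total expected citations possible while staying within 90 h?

360

Taking the top-ratio experiments first gives flow-cytometry panel + crystallography run + microarray batch + NMR block + XRD sweep + electrophysiology block + calorimetry series + AFM scan for 353 (87 h).
Replace flow-cytometry panel and calorimetry series with HPLC run + sequencing lane: the trade gains 7 net, giving 360 at 90 h.
The closest alternative, flow-cytometry panel + crystallography run + microarray batch + NMR block + XRD sweep + sequencing lane + electrophysiology block + AFM scan, reaches only 358.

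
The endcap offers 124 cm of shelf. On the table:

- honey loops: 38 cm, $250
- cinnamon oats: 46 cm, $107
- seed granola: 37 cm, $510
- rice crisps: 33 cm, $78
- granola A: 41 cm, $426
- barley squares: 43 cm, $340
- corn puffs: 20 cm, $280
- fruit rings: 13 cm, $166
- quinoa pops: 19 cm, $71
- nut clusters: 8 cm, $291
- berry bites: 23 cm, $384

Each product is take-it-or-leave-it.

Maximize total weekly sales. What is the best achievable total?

1777

Taking the top-ratio products first gives seed granola + corn puffs + fruit rings + quinoa pops + nut clusters + berry bites for 1702 (120 cm).
Dropping corn puffs and quinoa pops frees 39 cm; slotting in granola A (41 cm) lifts the total to 1777 at 122 cm.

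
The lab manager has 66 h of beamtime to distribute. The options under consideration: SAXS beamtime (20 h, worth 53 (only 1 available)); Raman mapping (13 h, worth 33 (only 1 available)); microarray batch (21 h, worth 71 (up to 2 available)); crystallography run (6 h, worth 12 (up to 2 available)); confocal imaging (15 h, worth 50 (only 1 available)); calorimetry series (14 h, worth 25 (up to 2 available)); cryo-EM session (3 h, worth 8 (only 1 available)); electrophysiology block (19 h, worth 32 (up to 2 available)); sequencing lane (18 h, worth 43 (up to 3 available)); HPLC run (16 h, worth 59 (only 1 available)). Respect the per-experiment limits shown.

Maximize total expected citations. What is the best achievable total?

Filling by ratio: 2×microarray batch + cryo-EM session + HPLC run for 209, with 5 h left unused.
Dropping microarray batch and cryo-EM session frees 24 h; slotting in Raman mapping + confocal imaging (28 h) lifts the total to 213 at 65 h.

213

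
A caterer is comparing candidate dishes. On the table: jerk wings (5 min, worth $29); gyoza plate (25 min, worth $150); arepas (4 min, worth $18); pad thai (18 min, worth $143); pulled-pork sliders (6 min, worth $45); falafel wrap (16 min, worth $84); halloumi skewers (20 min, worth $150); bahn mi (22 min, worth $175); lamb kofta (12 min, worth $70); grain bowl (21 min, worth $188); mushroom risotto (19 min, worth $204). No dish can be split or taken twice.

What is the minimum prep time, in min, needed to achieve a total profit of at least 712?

Need the lightest bundle worth ≥ 712.
Taking halloumi skewers + bahn mi + grain bowl + mushroom risotto gives 717 (≥ 712) for 82 min.
Any bundle with less than 82 min falls short of 712.

82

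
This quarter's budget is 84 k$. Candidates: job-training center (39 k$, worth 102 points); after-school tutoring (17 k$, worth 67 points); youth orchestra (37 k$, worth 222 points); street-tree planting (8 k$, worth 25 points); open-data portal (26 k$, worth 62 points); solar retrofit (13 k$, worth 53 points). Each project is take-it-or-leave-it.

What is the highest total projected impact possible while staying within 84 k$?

Ranking by ratio (projected impact/k$): youth orchestra 6.00, solar retrofit 4.08, after-school tutoring 3.94, street-tree planting 3.12.
Taking after-school tutoring + youth orchestra + street-tree planting + solar retrofit: 75 k$ used, 367 in projected impact.
Nothing else within 84 k$ beats 367.

367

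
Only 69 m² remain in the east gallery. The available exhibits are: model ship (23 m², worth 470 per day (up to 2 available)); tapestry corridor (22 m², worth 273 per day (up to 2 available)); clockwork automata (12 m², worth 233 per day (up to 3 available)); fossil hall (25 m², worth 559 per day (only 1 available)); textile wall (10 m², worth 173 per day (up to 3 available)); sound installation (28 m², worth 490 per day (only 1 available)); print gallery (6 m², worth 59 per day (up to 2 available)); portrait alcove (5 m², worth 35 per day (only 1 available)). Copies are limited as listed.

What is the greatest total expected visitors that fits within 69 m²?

1375

By expected visitors per m²: fossil hall 22.36, model ship 20.43, clockwork automata 19.42 lead.
Greedy by ratio would take model ship + clockwork automata + fossil hall + print gallery: 66 m² used, total 1321.
The 18 m² tied up in clockwork automata and print gallery is better spent on 2×textile wall — total rises to 1375 (68 m²).
Every other selection either busts 69 m² or exceeds an availability limit or fails to beat 1375.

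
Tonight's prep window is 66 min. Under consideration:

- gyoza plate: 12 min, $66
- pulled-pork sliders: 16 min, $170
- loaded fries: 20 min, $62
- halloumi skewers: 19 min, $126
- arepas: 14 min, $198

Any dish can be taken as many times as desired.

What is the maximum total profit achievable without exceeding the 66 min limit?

792

4×arepas uses 56 of the 66 min and totals 792.
Nothing else within 66 min beats 792.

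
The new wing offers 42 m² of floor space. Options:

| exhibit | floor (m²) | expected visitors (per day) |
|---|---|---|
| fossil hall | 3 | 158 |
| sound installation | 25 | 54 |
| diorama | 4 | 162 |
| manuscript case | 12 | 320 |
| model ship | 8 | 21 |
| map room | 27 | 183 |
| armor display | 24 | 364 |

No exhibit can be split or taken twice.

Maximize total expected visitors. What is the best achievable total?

846

Ranking by ratio (expected visitors/m²): fossil hall 52.67, diorama 40.50, manuscript case 26.67, armor display 15.17.
A density-first pass picks fossil hall + diorama + manuscript case + model ship — 661 at 27 m².
Replace fossil hall and model ship with armor display: the trade gains 185 net, giving 846 at 40 m².
No other feasible combination exceeds 846.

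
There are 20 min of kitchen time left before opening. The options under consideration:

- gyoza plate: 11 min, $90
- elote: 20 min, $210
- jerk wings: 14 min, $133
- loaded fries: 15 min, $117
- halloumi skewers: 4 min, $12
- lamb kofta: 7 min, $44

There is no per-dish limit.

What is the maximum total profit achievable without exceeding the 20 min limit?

210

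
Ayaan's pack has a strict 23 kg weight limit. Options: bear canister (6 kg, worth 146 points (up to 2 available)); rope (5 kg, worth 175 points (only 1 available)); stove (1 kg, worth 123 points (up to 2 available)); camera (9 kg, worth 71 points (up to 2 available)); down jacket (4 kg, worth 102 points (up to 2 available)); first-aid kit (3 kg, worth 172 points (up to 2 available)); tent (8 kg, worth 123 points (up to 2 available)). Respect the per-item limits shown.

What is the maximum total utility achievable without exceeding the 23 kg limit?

1013

By utility per kg: stove 123.00, first-aid kit 57.33, rope 35.00 lead.
The ratio heuristic lands on rope + 2×stove + 2×down jacket + 2×first-aid kit (969) but leaves 2 kg idle.
The 4 kg tied up in down jacket is better spent on bear canister — total rises to 1013 (23 kg).
That's the maximum — no swap from here does better than 1013.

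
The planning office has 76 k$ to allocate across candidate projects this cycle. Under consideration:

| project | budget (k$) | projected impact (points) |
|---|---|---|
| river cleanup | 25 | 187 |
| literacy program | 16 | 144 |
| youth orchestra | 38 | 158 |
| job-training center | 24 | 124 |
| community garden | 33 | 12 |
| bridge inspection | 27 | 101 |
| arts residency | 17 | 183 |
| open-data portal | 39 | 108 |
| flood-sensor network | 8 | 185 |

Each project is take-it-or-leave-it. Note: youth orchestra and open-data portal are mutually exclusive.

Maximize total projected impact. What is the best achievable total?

By projected impact per k$: flood-sensor network 23.12, arts residency 10.76, literacy program 9.00, river cleanup 7.48 lead.
Taking river cleanup + literacy program + arts residency + flood-sensor network: 66 k$ used, 699 in projected impact.
Runner-up river cleanup + job-training center + arts residency + flood-sensor network tops out at 679.

699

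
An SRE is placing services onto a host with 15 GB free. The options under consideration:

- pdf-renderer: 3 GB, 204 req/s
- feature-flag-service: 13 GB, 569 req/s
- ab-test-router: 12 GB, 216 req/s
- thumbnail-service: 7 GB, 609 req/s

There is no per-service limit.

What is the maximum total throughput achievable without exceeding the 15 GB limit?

1218

2×thumbnail-service uses 14 of the 15 GB and totals 1218.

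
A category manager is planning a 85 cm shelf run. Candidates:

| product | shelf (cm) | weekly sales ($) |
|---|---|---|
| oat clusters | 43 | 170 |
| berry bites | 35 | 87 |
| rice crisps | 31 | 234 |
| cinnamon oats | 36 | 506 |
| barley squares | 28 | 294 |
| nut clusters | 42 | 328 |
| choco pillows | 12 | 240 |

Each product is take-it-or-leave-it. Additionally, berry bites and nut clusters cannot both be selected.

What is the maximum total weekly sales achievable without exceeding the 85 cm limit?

1040

Best packing: cinnamon oats + barley squares + choco pillows — 76 cm, 1040 total.
The closest alternative, rice crisps + cinnamon oats + choco pillows, reaches only 980.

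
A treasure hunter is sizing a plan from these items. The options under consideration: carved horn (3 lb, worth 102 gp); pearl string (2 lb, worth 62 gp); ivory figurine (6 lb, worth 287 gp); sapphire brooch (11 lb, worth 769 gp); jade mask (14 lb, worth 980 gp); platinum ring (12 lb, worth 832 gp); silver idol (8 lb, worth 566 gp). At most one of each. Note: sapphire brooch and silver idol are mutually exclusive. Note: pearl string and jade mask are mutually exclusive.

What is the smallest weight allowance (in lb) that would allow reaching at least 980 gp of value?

14

Need the lightest bundle worth ≥ 980.
jade mask: 980 value at 14 lb.
Below 14 lb the best achievable stays under 980.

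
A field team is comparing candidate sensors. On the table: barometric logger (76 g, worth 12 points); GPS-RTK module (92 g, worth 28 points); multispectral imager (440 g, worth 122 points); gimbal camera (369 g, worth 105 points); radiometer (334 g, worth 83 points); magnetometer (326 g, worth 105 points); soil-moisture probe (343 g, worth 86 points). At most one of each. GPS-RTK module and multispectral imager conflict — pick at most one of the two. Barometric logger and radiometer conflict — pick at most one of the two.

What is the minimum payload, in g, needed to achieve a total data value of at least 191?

669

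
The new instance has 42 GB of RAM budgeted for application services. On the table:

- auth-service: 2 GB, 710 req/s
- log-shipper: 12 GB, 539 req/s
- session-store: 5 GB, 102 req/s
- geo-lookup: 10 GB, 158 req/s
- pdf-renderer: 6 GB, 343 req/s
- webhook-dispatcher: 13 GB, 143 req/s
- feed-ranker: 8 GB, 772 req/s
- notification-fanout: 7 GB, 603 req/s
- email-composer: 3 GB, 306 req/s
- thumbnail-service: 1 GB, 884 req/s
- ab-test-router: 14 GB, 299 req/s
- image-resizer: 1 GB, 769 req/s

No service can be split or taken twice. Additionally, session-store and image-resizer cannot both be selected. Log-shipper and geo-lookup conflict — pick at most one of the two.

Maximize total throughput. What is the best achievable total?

4926

The ratio ordering already packs tightly: auth-service + log-shipper + pdf-renderer + feed-ranker + notification-fanout + email-composer + thumbnail-service + image-resizer, 40 GB, 4926.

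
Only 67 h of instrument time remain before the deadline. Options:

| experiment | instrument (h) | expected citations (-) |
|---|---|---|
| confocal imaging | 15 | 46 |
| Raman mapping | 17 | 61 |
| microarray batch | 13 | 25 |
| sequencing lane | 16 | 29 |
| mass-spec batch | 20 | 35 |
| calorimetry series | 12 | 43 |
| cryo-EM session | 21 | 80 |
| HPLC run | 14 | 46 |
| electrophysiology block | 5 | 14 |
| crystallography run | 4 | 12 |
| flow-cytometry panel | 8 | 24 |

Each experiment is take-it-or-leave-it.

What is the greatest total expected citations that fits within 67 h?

234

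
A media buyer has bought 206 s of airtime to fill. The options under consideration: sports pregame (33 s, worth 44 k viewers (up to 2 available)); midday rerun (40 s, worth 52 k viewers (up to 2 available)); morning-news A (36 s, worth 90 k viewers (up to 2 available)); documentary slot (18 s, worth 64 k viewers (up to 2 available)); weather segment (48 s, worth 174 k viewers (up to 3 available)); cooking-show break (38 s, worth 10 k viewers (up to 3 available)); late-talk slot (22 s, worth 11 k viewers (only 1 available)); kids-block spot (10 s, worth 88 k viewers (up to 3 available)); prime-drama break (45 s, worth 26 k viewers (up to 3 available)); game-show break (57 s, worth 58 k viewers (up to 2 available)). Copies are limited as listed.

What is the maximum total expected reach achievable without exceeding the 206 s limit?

The ratio ordering already packs tightly: documentary slot + 3×weather segment + 3×kids-block spot, 192 s, 850.
Nothing else within 206 s beats 850.

850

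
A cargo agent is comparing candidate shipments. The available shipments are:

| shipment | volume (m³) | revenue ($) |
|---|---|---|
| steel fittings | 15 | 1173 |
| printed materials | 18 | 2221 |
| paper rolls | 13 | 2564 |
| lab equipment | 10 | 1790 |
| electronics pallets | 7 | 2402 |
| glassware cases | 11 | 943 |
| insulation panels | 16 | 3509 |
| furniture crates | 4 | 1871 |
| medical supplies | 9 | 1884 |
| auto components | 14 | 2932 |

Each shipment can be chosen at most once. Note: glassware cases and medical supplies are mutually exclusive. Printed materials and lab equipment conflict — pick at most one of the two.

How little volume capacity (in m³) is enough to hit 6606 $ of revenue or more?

24

Need the lightest bundle worth ≥ 6606.
paper rolls + electronics pallets + furniture crates: 6837 revenue at 24 m³.
Any bundle with less than 24 m³ falls short of 6606.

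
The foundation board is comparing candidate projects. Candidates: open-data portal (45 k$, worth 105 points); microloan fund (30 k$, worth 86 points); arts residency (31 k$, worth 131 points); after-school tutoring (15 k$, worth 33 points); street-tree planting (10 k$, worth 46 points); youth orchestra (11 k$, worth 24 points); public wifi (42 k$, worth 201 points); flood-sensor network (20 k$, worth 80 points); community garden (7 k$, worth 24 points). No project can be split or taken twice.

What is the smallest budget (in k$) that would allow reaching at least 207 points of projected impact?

49

Minimise k$ subject to total projected impact ≥ 207.
Taking public wifi + community garden gives 225 (≥ 207) for 49 k$.
No combination under 49 k$ hits 207.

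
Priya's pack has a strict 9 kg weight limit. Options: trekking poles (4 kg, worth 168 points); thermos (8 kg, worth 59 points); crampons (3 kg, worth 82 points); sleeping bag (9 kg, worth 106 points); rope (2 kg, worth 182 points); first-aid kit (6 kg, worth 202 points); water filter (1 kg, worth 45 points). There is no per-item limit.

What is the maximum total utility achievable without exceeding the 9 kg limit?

Best packing: 4×rope + water filter — 9 kg, 773 total.
Every other selection either busts 9 kg or fails to beat 773.

773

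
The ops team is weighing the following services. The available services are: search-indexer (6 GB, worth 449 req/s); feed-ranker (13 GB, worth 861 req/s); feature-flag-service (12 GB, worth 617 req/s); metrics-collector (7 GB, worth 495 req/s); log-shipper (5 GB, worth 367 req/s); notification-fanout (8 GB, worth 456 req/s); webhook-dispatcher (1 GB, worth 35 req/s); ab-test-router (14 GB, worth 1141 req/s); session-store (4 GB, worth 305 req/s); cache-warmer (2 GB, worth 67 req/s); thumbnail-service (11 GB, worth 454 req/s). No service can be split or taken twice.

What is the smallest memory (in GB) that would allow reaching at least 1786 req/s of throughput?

23

Look for the lowest-memory combination reaching 1786.
log-shipper + ab-test-router + session-store reaches 1813 using 23 GB.
Below 23 GB the best achievable stays under 1786.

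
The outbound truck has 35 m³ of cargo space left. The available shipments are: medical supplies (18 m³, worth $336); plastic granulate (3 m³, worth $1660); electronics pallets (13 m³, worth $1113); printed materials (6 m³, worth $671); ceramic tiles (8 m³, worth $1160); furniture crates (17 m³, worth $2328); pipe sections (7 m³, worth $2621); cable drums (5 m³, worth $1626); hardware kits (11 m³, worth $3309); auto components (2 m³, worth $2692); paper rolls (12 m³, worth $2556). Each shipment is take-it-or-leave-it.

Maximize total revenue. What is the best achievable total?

12838

By revenue per m³: auto components 1346.00, plastic granulate 553.33, pipe sections 374.43 lead.
A density-first pass picks plastic granulate + printed materials + pipe sections + cable drums + hardware kits + auto components — 12579 at 34 m³.
Dropping printed materials and cable drums frees 11 m³; slotting in paper rolls (12 m³) lifts the total to 12838 at 35 m³.
Next best is plastic granulate + printed materials + pipe sections + cable drums + hardware kits + auto components at 12579 (34 m³) — short by 259.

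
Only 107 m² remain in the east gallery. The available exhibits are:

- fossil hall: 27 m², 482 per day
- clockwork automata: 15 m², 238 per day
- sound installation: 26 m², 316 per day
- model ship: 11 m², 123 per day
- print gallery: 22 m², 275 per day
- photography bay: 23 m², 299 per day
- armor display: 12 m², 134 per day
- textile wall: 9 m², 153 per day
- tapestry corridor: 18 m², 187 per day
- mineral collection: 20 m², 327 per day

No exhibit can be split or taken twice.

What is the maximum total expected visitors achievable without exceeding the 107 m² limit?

1633

The ratio heuristic lands on fossil hall + clockwork automata + model ship + photography bay + textile wall + mineral collection (1622) but leaves 2 m² idle.
Replace model ship with armor display: the trade gains 11 net, giving 1633 at 106 m².
No other feasible combination exceeds 1633.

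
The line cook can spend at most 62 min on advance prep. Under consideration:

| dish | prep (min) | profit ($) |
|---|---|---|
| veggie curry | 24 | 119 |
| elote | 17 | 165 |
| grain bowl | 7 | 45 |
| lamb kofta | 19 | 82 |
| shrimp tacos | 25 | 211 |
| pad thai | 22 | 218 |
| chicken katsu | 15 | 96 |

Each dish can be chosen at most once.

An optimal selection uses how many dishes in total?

Optimal total is 525.
shrimp tacos + pad thai + chicken katsu hits 525 at 62 min.
Every optimal selection uses 3 dishes.

3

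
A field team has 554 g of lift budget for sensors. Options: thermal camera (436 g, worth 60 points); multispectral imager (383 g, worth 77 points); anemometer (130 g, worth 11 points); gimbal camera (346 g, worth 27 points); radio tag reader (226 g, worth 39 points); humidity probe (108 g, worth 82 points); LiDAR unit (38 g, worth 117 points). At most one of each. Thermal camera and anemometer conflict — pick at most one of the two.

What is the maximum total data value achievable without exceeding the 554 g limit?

Best packing: multispectral imager + humidity probe + LiDAR unit — 529 g, 276 total.
Runner-up anemometer + radio tag reader + humidity probe + LiDAR unit tops out at 249.

276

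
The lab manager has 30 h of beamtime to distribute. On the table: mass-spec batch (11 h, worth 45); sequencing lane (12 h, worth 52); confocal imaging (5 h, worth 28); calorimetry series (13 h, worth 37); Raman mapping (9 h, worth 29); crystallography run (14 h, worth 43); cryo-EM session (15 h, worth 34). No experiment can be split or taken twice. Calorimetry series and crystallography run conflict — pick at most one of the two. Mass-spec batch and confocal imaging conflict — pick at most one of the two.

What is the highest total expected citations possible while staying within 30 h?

117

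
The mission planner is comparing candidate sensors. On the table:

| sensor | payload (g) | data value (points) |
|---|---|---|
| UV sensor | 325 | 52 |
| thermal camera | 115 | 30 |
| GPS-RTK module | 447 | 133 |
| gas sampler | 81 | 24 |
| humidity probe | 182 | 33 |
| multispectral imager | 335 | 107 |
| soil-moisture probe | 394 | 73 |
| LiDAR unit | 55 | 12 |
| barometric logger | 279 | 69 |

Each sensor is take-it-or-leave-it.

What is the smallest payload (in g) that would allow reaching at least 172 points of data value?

586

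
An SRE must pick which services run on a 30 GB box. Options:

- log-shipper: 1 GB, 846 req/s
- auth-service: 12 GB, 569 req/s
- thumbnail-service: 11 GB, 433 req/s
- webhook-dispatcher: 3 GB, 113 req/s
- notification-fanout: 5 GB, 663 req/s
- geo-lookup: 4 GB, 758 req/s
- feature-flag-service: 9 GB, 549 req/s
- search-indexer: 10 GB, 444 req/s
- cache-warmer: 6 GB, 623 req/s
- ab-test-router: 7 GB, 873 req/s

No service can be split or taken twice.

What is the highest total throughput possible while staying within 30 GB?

3876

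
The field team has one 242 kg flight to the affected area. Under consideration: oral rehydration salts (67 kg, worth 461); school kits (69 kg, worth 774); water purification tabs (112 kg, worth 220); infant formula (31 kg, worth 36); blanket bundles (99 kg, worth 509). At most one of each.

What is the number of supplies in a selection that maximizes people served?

3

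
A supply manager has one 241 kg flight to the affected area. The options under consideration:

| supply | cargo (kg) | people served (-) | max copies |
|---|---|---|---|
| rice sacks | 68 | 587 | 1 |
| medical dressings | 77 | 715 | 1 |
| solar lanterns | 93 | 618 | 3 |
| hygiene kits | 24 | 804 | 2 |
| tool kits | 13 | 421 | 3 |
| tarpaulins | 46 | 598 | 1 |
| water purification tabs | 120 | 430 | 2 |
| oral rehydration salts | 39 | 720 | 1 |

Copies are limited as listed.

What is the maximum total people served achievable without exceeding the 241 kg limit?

Best packing: rice sacks + 2×hygiene kits + 3×tool kits + tarpaulins + oral rehydration salts — 240 kg, 4776 total.
That's the maximum — no swap from here does better than 4776.

4776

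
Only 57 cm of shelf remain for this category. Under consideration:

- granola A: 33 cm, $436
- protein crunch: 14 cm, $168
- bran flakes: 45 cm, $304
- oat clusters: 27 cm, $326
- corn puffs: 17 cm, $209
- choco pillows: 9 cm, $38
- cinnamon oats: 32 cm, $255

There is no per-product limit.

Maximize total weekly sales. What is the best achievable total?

672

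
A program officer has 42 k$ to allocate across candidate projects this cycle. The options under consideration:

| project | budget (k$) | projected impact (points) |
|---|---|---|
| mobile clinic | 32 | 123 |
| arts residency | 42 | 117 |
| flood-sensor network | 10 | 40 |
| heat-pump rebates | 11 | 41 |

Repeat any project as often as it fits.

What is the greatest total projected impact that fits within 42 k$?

163

A density-first pass picks 4×flood-sensor network — 160 at 40 k$.
The 30 k$ tied up in 3×flood-sensor network is better spent on mobile clinic — total rises to 163 (42 k$).
Nothing else within 42 k$ beats 163.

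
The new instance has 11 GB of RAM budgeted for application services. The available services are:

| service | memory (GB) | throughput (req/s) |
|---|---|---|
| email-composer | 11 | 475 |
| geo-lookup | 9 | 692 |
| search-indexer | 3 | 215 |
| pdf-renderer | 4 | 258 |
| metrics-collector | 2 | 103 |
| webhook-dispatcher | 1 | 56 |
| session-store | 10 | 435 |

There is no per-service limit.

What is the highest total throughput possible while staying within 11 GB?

804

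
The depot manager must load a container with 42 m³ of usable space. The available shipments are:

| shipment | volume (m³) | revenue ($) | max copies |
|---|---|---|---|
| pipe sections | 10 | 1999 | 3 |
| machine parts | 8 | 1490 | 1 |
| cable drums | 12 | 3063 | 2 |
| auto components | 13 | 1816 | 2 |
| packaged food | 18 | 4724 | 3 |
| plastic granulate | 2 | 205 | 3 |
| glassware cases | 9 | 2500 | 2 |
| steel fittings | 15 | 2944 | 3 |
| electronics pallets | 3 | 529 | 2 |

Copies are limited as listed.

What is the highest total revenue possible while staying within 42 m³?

Ranking by ratio (revenue/m³): glassware cases 277.78, packaged food 262.44, cable drums 255.25, pipe sections 199.90.
Taking the top-ratio shipments first gives packaged food + 2×glassware cases + 2×electronics pallets for 10782 (42 m³).
The 24 m³ tied up in packaged food and 2×electronics pallets is better spent on 2×cable drums — total rises to 11126 (42 m³).

11126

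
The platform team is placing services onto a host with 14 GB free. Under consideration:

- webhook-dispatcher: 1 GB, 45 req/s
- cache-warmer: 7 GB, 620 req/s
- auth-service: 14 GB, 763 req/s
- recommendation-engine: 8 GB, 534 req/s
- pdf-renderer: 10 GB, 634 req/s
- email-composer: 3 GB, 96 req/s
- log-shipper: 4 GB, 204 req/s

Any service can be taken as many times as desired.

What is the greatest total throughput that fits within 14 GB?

1240

2×cache-warmer uses 14 of the 14 GB and totals 1240.
That's the maximum — no swap from here does better than 1240.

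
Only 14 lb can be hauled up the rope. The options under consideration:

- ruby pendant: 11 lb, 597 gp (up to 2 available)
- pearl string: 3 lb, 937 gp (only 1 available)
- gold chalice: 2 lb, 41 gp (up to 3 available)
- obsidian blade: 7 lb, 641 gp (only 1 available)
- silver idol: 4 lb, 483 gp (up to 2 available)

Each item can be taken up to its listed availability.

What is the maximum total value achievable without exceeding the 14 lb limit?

2061

Filling by ratio: pearl string + gold chalice + 2×silver idol for 1944, with 1 lb left unused.
Replace gold chalice and silver idol with obsidian blade: the trade gains 117 net, giving 2061 at 14 lb.
That's the maximum — no swap from here does better than 2061.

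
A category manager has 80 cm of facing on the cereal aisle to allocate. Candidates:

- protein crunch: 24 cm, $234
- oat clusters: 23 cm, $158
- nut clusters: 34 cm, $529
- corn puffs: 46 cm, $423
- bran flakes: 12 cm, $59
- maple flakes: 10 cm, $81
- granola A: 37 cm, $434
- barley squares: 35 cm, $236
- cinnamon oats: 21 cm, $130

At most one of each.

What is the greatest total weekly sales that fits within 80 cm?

963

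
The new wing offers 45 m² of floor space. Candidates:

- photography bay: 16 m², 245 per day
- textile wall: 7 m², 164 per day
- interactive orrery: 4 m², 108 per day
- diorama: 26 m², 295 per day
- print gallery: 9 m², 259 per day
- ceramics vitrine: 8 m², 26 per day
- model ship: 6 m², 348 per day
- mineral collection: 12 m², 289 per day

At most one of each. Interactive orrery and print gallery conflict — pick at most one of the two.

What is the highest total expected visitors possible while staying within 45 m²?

1154

Taking photography bay + textile wall + interactive orrery + model ship + mineral collection: 45 m² used, 1154 in expected visitors.
Nothing else feasible within 45 m² beats 1154.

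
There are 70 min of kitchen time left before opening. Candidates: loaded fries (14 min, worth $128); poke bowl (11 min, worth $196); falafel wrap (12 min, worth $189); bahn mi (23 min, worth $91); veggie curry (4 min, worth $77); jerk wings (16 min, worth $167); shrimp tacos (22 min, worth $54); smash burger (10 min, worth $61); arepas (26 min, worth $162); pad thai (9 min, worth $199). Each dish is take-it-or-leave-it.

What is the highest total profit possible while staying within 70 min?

Loaded fries + poke bowl + falafel wrap + veggie curry + jerk wings + pad thai uses 66 of the 70 min and totals 956.
Runner-up poke bowl + falafel wrap + veggie curry + jerk wings + smash burger + pad thai tops out at 889.

956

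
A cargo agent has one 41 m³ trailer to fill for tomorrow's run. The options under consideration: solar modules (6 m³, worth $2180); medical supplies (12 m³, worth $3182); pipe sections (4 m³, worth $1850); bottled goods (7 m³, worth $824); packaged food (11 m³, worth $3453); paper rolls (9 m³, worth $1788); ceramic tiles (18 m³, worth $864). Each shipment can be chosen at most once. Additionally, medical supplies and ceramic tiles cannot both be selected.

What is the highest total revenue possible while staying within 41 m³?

11489

Density check — pipe sections 462.50, solar modules 363.33, packaged food 313.91, medical supplies 265.17 are the best per m³.
Taking solar modules + medical supplies + pipe sections + bottled goods + packaged food: 40 m³ used, 11489 in revenue.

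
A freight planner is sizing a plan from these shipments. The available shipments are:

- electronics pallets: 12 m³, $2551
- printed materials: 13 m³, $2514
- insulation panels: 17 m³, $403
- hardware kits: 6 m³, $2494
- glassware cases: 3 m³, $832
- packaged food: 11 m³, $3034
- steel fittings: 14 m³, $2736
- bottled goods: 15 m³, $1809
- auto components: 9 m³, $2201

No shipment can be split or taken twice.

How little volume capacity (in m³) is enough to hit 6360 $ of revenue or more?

20

Look for the lowest-volume combination reaching 6360.
hardware kits + glassware cases + packaged food: 6360 revenue at 20 m³.
Below 20 m³ the best achievable stays under 6360.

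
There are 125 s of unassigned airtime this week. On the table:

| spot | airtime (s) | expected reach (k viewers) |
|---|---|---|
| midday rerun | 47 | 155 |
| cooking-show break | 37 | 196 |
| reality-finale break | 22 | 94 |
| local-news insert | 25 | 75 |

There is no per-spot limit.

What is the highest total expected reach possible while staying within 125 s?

By expected reach per s: cooking-show break 5.30, reality-finale break 4.27, midday rerun 3.30 lead.
3×cooking-show break uses 111 of the 125 s and totals 588.

588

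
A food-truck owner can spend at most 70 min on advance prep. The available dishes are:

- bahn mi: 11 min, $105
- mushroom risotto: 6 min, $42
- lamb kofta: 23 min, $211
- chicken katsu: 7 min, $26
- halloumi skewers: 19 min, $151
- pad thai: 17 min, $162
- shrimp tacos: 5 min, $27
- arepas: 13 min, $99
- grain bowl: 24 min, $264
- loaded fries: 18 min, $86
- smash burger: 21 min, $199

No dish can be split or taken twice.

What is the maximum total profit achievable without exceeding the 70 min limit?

Greedy by ratio would take bahn mi + pad thai + shrimp tacos + arepas + grain bowl: 70 min used, total 657.
A better packing is mushroom risotto + lamb kofta + pad thai + grain bowl: 70 min, total 679.
An exhaustive check of the 2048 subsets confirms 679.

679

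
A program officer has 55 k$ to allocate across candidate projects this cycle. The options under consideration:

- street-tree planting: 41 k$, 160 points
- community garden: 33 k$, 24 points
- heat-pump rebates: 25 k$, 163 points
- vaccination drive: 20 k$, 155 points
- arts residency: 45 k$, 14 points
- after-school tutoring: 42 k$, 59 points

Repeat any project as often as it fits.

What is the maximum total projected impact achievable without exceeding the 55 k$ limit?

326

Density check — vaccination drive 7.75, heat-pump rebates 6.52, street-tree planting 3.90 are the best per k$.
A density-first pass picks 2×vaccination drive — 310 at 40 k$.
The 40 k$ tied up in 2×vaccination drive is better spent on 2×heat-pump rebates — total rises to 326 (50 k$).
That's the maximum — no swap from here does better than 326.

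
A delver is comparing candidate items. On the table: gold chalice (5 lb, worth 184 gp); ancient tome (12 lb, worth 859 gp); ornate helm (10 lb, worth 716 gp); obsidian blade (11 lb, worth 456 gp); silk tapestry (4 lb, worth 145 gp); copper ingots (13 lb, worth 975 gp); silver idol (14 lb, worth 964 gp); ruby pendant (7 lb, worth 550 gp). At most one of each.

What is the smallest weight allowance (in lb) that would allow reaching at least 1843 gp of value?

Need the lightest bundle worth ≥ 1843.
copper ingots + silver idol reaches 1939 using 27 lb.
No combination under 27 lb hits 1843.

27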